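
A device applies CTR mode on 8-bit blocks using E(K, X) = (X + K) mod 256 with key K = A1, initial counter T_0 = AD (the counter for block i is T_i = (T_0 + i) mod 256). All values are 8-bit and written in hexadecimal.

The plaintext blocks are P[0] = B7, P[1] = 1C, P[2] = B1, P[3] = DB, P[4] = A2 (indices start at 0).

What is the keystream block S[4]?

52

CTR encryption: S_i = E(K, T_i) where T_i is the counter for block i; C_i = P_i ⊕ S_i.
C[0]: T = AD, S = E(K, T) = 4E; B7 ⊕ 4E = F9.
C[1]: T = AE, S = E(K, T) = 4F; 1C ⊕ 4F = 53.
C[2]: T = AF, S = E(K, T) = 50; B1 ⊕ 50 = E1.
C[3]: T = B0, S = E(K, T) = 51; DB ⊕ 51 = 8A.
C[4]: T = B1, S = E(K, T) = 52; A2 ⊕ 52 = F0.
So S[4] = 52.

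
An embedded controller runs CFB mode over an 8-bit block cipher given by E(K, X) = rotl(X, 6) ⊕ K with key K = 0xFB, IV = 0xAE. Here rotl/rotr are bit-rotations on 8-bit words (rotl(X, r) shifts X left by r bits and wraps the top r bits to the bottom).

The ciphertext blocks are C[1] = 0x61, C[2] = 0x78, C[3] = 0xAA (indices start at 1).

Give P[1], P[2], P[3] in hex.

CFB decryption: P_i = C_i ⊕ E(K, C_{i−1}), with C_{0} = IV.
P[1]: E(K, 0xAE) = 0x50; 0x61 ⊕ 0x50 = 0x31.
P[2]: E(K, 0x61) = 0xA3; 0x78 ⊕ 0xA3 = 0xDB.
P[3]: E(K, 0x78) = 0xE5; 0xAA ⊕ 0xE5 = 0x4F.

P[1] = 0x31, P[2] = 0xDB, P[3] = 0x4F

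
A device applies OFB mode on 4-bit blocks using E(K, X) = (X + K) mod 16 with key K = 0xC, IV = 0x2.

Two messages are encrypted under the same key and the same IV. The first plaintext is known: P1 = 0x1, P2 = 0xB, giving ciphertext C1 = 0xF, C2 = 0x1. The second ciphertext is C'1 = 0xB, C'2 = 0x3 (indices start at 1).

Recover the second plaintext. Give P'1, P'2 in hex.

In OFB with a reused IV, both messages share the same keystream S_i, so C_i ⊕ C'_i = P_i ⊕ P'_i and thus P'_i = P_i ⊕ C_i ⊕ C'_i.
P'1: 0x1 ⊕ 0xF ⊕ 0xB = 0x5.
P'2: 0xB ⊕ 0x1 ⊕ 0x3 = 0x9.

P'1 = 0x5, P'2 = 0x9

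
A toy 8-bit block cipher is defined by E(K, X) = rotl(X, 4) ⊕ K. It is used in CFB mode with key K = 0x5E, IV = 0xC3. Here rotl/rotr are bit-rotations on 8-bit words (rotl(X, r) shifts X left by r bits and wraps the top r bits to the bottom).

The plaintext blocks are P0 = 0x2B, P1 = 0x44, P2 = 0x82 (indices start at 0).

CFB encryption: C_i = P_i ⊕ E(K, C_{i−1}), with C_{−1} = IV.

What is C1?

C1 = 0x8E

C0: E(K, 0xC3) = 0x62; 0x2B ⊕ 0x62 = 0x49.
C1: E(K, 0x49) = 0xCA; 0x44 ⊕ 0xCA = 0x8E.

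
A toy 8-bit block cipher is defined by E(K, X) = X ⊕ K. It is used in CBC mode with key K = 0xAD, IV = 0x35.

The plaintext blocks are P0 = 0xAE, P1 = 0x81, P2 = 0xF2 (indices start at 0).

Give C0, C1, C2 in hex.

CBC encryption: C_i = E(K, P_i ⊕ C_{i−1}), with C_{−1} = IV.
C0: P0 ⊕ 0x35 = 0x9B; E(K, 0x9B) = 0x36.
C1: P1 ⊕ 0x36 = 0xB7; E(K, 0xB7) = 0x1A.
C2: P2 ⊕ 0x1A = 0xE8; E(K, 0xE8) = 0x45.

C0 = 0x36, C1 = 0x1A, C2 = 0x45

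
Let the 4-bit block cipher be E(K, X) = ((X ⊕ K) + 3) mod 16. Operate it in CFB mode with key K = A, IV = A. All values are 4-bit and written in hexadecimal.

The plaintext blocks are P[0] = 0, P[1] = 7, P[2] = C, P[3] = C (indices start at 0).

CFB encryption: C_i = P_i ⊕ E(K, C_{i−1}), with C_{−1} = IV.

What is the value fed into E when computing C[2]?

C[0]: E(K, A) = 3; 0 ⊕ 3 = 3.
C[1]: E(K, 3) = C; 7 ⊕ C = B.
C[2]: E(K, B) = 4; C ⊕ 4 = 8.
So the input to E for block [2] is B.

B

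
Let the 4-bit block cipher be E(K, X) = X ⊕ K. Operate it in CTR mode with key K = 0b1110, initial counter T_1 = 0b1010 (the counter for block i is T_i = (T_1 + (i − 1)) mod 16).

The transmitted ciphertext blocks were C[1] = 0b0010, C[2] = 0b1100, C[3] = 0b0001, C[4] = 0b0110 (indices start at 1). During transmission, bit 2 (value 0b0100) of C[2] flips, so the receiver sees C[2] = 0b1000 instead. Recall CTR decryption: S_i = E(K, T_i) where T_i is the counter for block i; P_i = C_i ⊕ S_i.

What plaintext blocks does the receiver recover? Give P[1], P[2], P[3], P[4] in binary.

Only C[2] changed, to 0b1000. In CTR, a change in C_i flips the same bit in P_i only; the keystream is unaffected. Decrypting the received ciphertext:
P[1]: T = 0b1010, S = E(K, T) = 0b0100; 0b0010 ⊕ 0b0100 = 0b0110.
P[2]: T = 0b1011, S = E(K, T) = 0b0101; 0b1000 ⊕ 0b0101 = 0b1101.
P[3]: T = 0b1100, S = E(K, T) = 0b0010; 0b0001 ⊕ 0b0010 = 0b0011.
P[4]: T = 0b1101, S = E(K, T) = 0b0011; 0b0110 ⊕ 0b0011 = 0b0101.
Blocks that differ from the original plaintext: P[2].

P[1] = 0b0110, P[2] = 0b1101, P[3] = 0b0011, P[4] = 0b0101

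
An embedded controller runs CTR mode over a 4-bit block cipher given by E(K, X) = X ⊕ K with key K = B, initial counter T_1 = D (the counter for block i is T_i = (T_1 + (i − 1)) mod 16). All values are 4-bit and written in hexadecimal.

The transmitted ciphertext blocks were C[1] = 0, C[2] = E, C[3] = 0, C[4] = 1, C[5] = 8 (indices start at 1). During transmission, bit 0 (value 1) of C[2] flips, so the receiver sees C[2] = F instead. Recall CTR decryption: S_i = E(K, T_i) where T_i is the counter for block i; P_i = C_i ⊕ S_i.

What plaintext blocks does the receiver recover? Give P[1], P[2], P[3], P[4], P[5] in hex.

Only C[2] changed, to F. In CTR, a change in C_i flips the same bit in P_i only; the keystream is unaffected. Decrypting the received ciphertext:
P[1]: T = D, S = E(K, T) = 6; 0 ⊕ 6 = 6.
P[2]: T = E, S = E(K, T) = 5; F ⊕ 5 = A.
P[3]: T = F, S = E(K, T) = 4; 0 ⊕ 4 = 4.
P[4]: T = 0, S = E(K, T) = B; 1 ⊕ B = A.
P[5]: T = 1, S = E(K, T) = A; 8 ⊕ A = 2.
Blocks that differ from the original plaintext: P[2].

P[1] = 6, P[2] = A, P[3] = 4, P[4] = A, P[5] = 2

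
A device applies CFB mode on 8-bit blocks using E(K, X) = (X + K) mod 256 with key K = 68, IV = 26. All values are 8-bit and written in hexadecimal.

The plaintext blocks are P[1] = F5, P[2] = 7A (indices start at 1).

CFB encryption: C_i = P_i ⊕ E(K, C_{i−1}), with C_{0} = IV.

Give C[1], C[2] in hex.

C[1]: E(K, 26) = 8E; F5 ⊕ 8E = 7B.
C[2]: E(K, 7B) = E3; 7A ⊕ E3 = 99.

C[1] = 7B, C[2] = 99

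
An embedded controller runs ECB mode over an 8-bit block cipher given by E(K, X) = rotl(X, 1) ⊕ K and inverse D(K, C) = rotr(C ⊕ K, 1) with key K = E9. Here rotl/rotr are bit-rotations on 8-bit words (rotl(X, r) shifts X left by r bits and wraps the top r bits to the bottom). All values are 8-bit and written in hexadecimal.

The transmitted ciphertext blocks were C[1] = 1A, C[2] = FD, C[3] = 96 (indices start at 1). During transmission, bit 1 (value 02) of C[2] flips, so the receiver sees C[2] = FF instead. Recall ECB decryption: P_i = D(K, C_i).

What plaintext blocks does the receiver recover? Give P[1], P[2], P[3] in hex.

P[1] = F9, P[2] = 0B, P[3] = BF

Only C[2] changed, to FF. In ECB, a change in C_i affects only P_i. Decrypting the received ciphertext:
P[1]: D(K, 1A) = F9.
P[2]: D(K, FF) = 0B.
P[3]: D(K, 96) = BF.
Blocks that differ from the original plaintext: P[2].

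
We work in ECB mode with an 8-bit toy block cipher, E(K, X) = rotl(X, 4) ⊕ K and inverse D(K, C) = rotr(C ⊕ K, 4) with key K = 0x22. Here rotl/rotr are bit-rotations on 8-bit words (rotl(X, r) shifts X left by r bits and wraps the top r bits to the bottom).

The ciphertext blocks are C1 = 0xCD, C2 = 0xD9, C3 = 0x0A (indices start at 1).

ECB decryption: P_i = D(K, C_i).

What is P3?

P3 = 0x82

P3: D(K, 0x0A) = 0x82.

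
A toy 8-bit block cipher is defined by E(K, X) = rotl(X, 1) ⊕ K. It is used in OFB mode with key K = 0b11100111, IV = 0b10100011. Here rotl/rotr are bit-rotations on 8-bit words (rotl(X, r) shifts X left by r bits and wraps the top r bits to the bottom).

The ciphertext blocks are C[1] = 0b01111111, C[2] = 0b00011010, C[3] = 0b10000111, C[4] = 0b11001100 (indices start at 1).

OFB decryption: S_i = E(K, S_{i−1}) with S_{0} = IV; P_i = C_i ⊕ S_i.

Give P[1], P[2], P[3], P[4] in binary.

P[1]: S = E(K, 0b10100011) = 0b10100000; 0b01111111 ⊕ 0b10100000 = 0b11011111.
P[2]: S = E(K, 0b10100000) = 0b10100110; 0b00011010 ⊕ 0b10100110 = 0b10111100.
P[3]: S = E(K, 0b10100110) = 0b10101010; 0b10000111 ⊕ 0b10101010 = 0b00101101.
P[4]: S = E(K, 0b10101010) = 0b10110010; 0b11001100 ⊕ 0b10110010 = 0b01111110.

P[1] = 0b11011111, P[2] = 0b10111100, P[3] = 0b00101101, P[4] = 0b01111110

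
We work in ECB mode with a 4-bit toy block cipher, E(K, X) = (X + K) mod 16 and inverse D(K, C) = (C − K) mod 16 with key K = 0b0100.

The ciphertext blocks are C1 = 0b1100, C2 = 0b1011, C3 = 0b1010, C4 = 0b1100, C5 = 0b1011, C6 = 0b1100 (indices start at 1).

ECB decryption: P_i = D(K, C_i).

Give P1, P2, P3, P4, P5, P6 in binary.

P1 = 0b1000, P2 = 0b0111, P3 = 0b0110, P4 = 0b1000, P5 = 0b0111, P6 = 0b1000

P1: D(K, 0b1100) = 0b1000.
P2: D(K, 0b1011) = 0b0111.
P3: D(K, 0b1010) = 0b0110.
P4: D(K, 0b1100) = 0b1000.
P5: D(K, 0b1011) = 0b0111.
P6: D(K, 0b1100) = 0b1000.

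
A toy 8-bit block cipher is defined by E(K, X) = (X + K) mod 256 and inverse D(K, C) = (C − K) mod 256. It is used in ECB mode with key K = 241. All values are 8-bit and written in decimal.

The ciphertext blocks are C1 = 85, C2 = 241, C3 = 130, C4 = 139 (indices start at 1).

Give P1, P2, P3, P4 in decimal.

P1 = 100, P2 = 0, P3 = 145, P4 = 154

ECB decryption: P_i = D(K, C_i).
P1: D(K, 85) = 100.
P2: D(K, 241) = 0.
P3: D(K, 130) = 145.
P4: D(K, 139) = 154.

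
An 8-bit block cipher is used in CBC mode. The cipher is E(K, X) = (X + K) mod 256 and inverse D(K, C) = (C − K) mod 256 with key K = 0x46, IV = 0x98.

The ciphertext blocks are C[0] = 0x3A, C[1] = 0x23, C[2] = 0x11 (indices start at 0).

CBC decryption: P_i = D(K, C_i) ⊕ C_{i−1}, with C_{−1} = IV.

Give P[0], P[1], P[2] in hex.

P[0] = 0x6C, P[1] = 0xE7, P[2] = 0xE8

P[0]: D(K, 0x3A) = 0xF4; 0xF4 ⊕ 0x98 = 0x6C.
P[1]: D(K, 0x23) = 0xDD; 0xDD ⊕ 0x3A = 0xE7.
P[2]: D(K, 0x11) = 0xCB; 0xCB ⊕ 0x23 = 0xE8.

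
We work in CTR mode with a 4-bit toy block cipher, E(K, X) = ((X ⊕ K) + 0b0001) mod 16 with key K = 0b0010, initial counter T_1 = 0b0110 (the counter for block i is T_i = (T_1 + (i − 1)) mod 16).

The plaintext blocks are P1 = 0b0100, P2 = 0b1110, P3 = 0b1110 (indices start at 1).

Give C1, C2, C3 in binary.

C1 = 0b0001, C2 = 0b1000, C3 = 0b0101

CTR encryption: S_i = E(K, T_i) where T_i is the counter for block i; C_i = P_i ⊕ S_i.
C1: T = 0b0110, S = E(K, T) = 0b0101; 0b0100 ⊕ 0b0101 = 0b0001.
C2: T = 0b0111, S = E(K, T) = 0b0110; 0b1110 ⊕ 0b0110 = 0b1000.
C3: T = 0b1000, S = E(K, T) = 0b1011; 0b1110 ⊕ 0b1011 = 0b0101.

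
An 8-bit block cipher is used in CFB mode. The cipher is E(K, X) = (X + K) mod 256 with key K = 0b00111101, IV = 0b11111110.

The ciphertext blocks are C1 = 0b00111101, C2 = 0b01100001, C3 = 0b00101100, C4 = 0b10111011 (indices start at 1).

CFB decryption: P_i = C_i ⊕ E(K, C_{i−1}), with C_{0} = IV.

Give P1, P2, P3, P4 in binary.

P1: E(K, 0b11111110) = 0b00111011; 0b00111101 ⊕ 0b00111011 = 0b00000110.
P2: E(K, 0b00111101) = 0b01111010; 0b01100001 ⊕ 0b01111010 = 0b00011011.
P3: E(K, 0b01100001) = 0b10011110; 0b00101100 ⊕ 0b10011110 = 0b10110010.
P4: E(K, 0b00101100) = 0b01101001; 0b10111011 ⊕ 0b01101001 = 0b11010010.

P1 = 0b00000110, P2 = 0b00011011, P3 = 0b10110010, P4 = 0b11010010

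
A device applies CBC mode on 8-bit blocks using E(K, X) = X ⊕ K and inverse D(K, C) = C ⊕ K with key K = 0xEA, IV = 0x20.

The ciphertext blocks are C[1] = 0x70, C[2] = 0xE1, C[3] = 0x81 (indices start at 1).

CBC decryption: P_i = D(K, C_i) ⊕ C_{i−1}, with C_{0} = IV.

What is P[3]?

P[3] = 0x8A

P[3]: D(K, 0x81) = 0x6B; 0x6B ⊕ 0xE1 = 0x8A.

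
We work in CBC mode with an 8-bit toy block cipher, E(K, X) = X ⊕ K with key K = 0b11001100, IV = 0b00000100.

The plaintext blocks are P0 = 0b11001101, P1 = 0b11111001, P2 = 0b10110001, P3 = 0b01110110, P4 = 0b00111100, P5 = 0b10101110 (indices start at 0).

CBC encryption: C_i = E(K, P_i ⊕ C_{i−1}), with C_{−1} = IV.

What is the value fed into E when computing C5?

0b10101001

C0: P0 ⊕ 0b00000100 = 0b11001001; E(K, 0b11001001) = 0b00000101.
C1: P1 ⊕ 0b00000101 = 0b11111100; E(K, 0b11111100) = 0b00110000.
C2: P2 ⊕ 0b00110000 = 0b10000001; E(K, 0b10000001) = 0b01001101.
C3: P3 ⊕ 0b01001101 = 0b00111011; E(K, 0b00111011) = 0b11110111.
C4: P4 ⊕ 0b11110111 = 0b11001011; E(K, 0b11001011) = 0b00000111.
C5: P5 ⊕ 0b00000111 = 0b10101001; E(K, 0b10101001) = 0b01100101.
So the input to E for block 5 is 0b10101001.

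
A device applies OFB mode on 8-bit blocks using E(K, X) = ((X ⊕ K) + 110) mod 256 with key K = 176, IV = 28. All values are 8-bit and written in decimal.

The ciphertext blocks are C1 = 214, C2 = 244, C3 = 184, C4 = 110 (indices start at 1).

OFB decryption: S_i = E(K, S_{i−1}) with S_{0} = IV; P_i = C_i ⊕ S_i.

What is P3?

P3 = 174

P1: S = E(K, 28) = 26; 214 ⊕ 26 = 204.
P2: S = E(K, 26) = 24; 244 ⊕ 24 = 236.
P3: S = E(K, 24) = 22; 184 ⊕ 22 = 174.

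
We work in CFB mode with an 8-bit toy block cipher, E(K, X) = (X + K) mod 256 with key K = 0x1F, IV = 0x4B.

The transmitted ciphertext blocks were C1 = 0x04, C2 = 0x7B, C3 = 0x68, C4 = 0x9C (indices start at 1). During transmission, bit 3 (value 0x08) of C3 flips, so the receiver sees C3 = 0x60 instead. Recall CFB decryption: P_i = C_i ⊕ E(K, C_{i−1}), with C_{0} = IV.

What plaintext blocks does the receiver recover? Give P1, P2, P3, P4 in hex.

P1 = 0x6E, P2 = 0x58, P3 = 0xFA, P4 = 0xE3

Only C3 changed, to 0x60. In CFB, a change in C_i flips the same bit in P_i and garbles P_{i+1}. Decrypting the received ciphertext:
P1: E(K, 0x4B) = 0x6A; 0x04 ⊕ 0x6A = 0x6E.
P2: E(K, 0x04) = 0x23; 0x7B ⊕ 0x23 = 0x58.
P3: E(K, 0x7B) = 0x9A; 0x60 ⊕ 0x9A = 0xFA.
P4: E(K, 0x60) = 0x7F; 0x9C ⊕ 0x7F = 0xE3.
Blocks that differ from the original plaintext: P3, P4.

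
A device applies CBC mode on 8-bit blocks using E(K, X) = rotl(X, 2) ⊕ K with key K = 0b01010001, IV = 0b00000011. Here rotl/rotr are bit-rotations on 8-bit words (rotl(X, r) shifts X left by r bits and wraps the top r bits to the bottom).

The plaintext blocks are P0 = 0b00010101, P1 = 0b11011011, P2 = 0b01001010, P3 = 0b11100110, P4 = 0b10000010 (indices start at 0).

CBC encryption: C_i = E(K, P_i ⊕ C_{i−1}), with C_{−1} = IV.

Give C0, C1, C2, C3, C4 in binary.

C0: P0 ⊕ 0b00000011 = 0b00010110; E(K, 0b00010110) = 0b00001001.
C1: P1 ⊕ 0b00001001 = 0b11010010; E(K, 0b11010010) = 0b00011010.
C2: P2 ⊕ 0b00011010 = 0b01010000; E(K, 0b01010000) = 0b00010000.
C3: P3 ⊕ 0b00010000 = 0b11110110; E(K, 0b11110110) = 0b10001010.
C4: P4 ⊕ 0b10001010 = 0b00001000; E(K, 0b00001000) = 0b01110001.

C0 = 0b00001001, C1 = 0b00011010, C2 = 0b00010000, C3 = 0b10001010, C4 = 0b01110001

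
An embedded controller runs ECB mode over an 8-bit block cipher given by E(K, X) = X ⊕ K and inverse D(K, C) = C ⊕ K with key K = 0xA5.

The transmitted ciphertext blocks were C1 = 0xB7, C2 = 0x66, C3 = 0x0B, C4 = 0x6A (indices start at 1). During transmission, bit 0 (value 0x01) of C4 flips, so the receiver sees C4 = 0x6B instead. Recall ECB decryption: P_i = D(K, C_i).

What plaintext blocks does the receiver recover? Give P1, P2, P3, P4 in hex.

Only C4 changed, to 0x6B. In ECB, a change in C_i affects only P_i. Decrypting the received ciphertext:
P1: D(K, 0xB7) = 0x12.
P2: D(K, 0x66) = 0xC3.
P3: D(K, 0x0B) = 0xAE.
P4: D(K, 0x6B) = 0xCE.
Blocks that differ from the original plaintext: P4.

P1 = 0x12, P2 = 0xC3, P3 = 0xAE, P4 = 0xCE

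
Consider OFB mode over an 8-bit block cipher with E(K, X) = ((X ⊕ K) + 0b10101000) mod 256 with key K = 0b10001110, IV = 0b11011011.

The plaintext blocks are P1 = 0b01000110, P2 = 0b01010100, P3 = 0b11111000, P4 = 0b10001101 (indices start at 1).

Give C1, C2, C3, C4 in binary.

C1 = 0b10111011, C2 = 0b01001111, C3 = 0b11000101, C4 = 0b11010110

OFB encryption: S_i = E(K, S_{i−1}) with S_{0} = IV; C_i = P_i ⊕ S_i.
C1: S = E(K, 0b11011011) = 0b11111101; 0b01000110 ⊕ 0b11111101 = 0b10111011.
C2: S = E(K, 0b11111101) = 0b00011011; 0b01010100 ⊕ 0b00011011 = 0b01001111.
C3: S = E(K, 0b00011011) = 0b00111101; 0b11111000 ⊕ 0b00111101 = 0b11000101.
C4: S = E(K, 0b00111101) = 0b01011011; 0b10001101 ⊕ 0b01011011 = 0b11010110.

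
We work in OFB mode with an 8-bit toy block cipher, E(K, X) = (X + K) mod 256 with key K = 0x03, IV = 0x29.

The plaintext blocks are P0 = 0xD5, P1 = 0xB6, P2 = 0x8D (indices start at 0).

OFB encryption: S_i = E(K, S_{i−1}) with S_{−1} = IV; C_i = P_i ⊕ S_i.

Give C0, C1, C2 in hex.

C0: S = E(K, 0x29) = 0x2C; 0xD5 ⊕ 0x2C = 0xF9.
C1: S = E(K, 0x2C) = 0x2F; 0xB6 ⊕ 0x2F = 0x99.
C2: S = E(K, 0x2F) = 0x32; 0x8D ⊕ 0x32 = 0xBF.

C0 = 0xF9, C1 = 0x99, C2 = 0xBF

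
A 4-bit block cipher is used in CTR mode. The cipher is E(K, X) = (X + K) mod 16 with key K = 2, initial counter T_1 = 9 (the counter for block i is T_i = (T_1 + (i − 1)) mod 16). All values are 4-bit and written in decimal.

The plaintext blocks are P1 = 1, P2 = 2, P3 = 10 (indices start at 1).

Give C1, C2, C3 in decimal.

CTR encryption: S_i = E(K, T_i) where T_i is the counter for block i; C_i = P_i ⊕ S_i.
C1: T = 9, S = E(K, T) = 11; 1 ⊕ 11 = 10.
C2: T = 10, S = E(K, T) = 12; 2 ⊕ 12 = 14.
C3: T = 11, S = E(K, T) = 13; 10 ⊕ 13 = 7.

C1 = 10, C2 = 14, C3 = 7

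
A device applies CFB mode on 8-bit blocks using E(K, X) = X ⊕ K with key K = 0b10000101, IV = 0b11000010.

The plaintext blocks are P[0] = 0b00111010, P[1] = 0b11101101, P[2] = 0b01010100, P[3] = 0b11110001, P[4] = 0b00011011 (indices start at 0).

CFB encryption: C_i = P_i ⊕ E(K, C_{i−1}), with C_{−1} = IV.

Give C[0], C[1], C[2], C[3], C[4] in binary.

C[0] = 0b01111101, C[1] = 0b00010101, C[2] = 0b11000100, C[3] = 0b10110000, C[4] = 0b00101110

C[0]: E(K, 0b11000010) = 0b01000111; 0b00111010 ⊕ 0b01000111 = 0b01111101.
C[1]: E(K, 0b01111101) = 0b11111000; 0b11101101 ⊕ 0b11111000 = 0b00010101.
C[2]: E(K, 0b00010101) = 0b10010000; 0b01010100 ⊕ 0b10010000 = 0b11000100.
C[3]: E(K, 0b11000100) = 0b01000001; 0b11110001 ⊕ 0b01000001 = 0b10110000.
C[4]: E(K, 0b10110000) = 0b00110101; 0b00011011 ⊕ 0b00110101 = 0b00101110.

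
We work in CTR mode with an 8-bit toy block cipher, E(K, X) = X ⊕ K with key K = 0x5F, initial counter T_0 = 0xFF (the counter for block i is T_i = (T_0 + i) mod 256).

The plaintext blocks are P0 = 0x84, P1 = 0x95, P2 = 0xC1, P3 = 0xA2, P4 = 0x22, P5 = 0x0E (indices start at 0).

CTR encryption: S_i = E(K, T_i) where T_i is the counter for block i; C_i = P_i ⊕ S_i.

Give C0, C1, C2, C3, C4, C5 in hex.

C0: T = 0xFF, S = E(K, T) = 0xA0; 0x84 ⊕ 0xA0 = 0x24.
C1: T = 0x00, S = E(K, T) = 0x5F; 0x95 ⊕ 0x5F = 0xCA.
C2: T = 0x01, S = E(K, T) = 0x5E; 0xC1 ⊕ 0x5E = 0x9F.
C3: T = 0x02, S = E(K, T) = 0x5D; 0xA2 ⊕ 0x5D = 0xFF.
C4: T = 0x03, S = E(K, T) = 0x5C; 0x22 ⊕ 0x5C = 0x7E.
C5: T = 0x04, S = E(K, T) = 0x5B; 0x0E ⊕ 0x5B = 0x55.

C0 = 0x24, C1 = 0xCA, C2 = 0x9F, C3 = 0xFF, C4 = 0x7E, C5 = 0x55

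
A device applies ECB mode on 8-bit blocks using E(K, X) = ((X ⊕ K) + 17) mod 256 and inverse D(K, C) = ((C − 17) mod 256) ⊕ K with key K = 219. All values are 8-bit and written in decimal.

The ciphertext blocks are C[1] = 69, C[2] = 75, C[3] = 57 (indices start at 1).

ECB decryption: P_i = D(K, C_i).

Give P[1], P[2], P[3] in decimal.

P[1] = 239, P[2] = 225, P[3] = 243

P[1]: D(K, 69) = 239.
P[2]: D(K, 75) = 225.
P[3]: D(K, 57) = 243.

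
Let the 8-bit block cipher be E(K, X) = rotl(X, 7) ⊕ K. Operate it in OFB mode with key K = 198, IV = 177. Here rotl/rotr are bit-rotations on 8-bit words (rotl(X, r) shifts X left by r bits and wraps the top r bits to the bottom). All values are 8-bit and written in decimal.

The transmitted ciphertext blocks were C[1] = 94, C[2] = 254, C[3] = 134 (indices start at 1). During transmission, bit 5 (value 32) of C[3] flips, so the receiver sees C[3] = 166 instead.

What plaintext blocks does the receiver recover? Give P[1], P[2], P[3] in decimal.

OFB decryption: S_i = E(K, S_{i−1}) with S_{0} = IV; P_i = C_i ⊕ S_i.
Only C[3] changed, to 166. In OFB, a change in C_i flips the same bit in P_i only; the keystream is unaffected. Decrypting the received ciphertext:
P[1]: S = E(K, 177) = 30; 94 ⊕ 30 = 64.
P[2]: S = E(K, 30) = 201; 254 ⊕ 201 = 55.
P[3]: S = E(K, 201) = 34; 166 ⊕ 34 = 132.
Blocks that differ from the original plaintext: P[3].

P[1] = 64, P[2] = 55, P[3] = 132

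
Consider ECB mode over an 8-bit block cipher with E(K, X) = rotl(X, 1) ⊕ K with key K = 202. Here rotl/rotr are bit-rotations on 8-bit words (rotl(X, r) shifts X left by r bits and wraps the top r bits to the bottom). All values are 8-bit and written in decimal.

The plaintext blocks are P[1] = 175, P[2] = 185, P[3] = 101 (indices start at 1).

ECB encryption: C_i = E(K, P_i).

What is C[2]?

C[2]: E(K, 185) = 185.

C[2] = 185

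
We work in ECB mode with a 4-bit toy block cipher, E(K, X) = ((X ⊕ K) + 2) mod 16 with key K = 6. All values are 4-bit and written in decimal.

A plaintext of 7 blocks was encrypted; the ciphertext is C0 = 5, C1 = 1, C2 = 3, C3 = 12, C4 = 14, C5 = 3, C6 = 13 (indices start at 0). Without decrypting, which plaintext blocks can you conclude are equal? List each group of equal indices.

ECB encrypts each block independently with the same key, so equal ciphertext blocks imply equal plaintext blocks.
C2 = C5 = 3, so P2 = P5.

P2 = P5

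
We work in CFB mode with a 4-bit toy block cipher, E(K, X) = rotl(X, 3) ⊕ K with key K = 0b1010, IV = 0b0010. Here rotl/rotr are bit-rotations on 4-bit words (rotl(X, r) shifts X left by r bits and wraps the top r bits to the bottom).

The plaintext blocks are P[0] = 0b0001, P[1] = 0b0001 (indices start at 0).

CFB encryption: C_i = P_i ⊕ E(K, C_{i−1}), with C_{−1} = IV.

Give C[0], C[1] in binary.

C[0]: E(K, 0b0010) = 0b1011; 0b0001 ⊕ 0b1011 = 0b1010.
C[1]: E(K, 0b1010) = 0b1111; 0b0001 ⊕ 0b1111 = 0b1110.

C[0] = 0b1010, C[1] = 0b1110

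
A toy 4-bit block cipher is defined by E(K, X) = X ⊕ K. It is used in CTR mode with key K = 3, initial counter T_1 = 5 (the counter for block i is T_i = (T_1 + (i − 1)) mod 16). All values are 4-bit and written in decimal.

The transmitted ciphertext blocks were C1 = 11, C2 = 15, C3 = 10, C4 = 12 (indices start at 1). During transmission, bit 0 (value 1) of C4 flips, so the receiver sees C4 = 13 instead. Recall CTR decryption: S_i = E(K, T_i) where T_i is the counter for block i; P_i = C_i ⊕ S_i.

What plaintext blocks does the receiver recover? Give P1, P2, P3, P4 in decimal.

Only C4 changed, to 13. In CTR, a change in C_i flips the same bit in P_i only; the keystream is unaffected. Decrypting the received ciphertext:
P1: T = 5, S = E(K, T) = 6; 11 ⊕ 6 = 13.
P2: T = 6, S = E(K, T) = 5; 15 ⊕ 5 = 10.
P3: T = 7, S = E(K, T) = 4; 10 ⊕ 4 = 14.
P4: T = 8, S = E(K, T) = 11; 13 ⊕ 11 = 6.
Blocks that differ from the original plaintext: P4.

P1 = 13, P2 = 10, P3 = 14, P4 = 6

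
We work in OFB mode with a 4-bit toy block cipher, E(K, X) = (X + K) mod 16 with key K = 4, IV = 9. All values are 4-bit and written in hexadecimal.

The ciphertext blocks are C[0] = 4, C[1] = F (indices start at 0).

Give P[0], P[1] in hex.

OFB decryption: S_i = E(K, S_{i−1}) with S_{−1} = IV; P_i = C_i ⊕ S_i.
P[0]: S = E(K, 9) = D; 4 ⊕ D = 9.
P[1]: S = E(K, D) = 1; F ⊕ 1 = E.

P[0] = 9, P[1] = E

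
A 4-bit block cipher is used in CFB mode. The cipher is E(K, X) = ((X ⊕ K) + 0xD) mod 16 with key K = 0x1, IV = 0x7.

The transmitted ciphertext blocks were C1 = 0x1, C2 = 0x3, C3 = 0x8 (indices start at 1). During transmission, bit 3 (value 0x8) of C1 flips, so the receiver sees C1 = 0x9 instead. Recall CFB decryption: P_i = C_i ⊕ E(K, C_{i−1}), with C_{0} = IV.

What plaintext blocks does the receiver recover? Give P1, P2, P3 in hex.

P1 = 0xA, P2 = 0x6, P3 = 0x7

Only C1 changed, to 0x9. In CFB, a change in C_i flips the same bit in P_i and garbles P_{i+1}. Decrypting the received ciphertext:
P1: E(K, 0x7) = 0x3; 0x9 ⊕ 0x3 = 0xA.
P2: E(K, 0x9) = 0x5; 0x3 ⊕ 0x5 = 0x6.
P3: E(K, 0x3) = 0xF; 0x8 ⊕ 0xF = 0x7.
Blocks that differ from the original plaintext: P1, P2.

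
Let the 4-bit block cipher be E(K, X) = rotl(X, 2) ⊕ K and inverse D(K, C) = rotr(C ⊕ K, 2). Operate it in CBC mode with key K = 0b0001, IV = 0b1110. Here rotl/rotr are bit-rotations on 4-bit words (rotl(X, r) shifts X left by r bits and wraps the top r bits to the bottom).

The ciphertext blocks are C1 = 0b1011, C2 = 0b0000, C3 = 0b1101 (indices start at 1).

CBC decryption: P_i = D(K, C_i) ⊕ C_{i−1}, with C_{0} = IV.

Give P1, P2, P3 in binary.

P1 = 0b0100, P2 = 0b1111, P3 = 0b0011

P1: D(K, 0b1011) = 0b1010; 0b1010 ⊕ 0b1110 = 0b0100.
P2: D(K, 0b0000) = 0b0100; 0b0100 ⊕ 0b1011 = 0b1111.
P3: D(K, 0b1101) = 0b0011; 0b0011 ⊕ 0b0000 = 0b0011.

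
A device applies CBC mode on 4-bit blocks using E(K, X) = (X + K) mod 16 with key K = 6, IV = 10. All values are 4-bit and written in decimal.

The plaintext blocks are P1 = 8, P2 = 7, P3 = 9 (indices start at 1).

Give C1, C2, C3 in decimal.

CBC encryption: C_i = E(K, P_i ⊕ C_{i−1}), with C_{0} = IV.
C1: P1 ⊕ 10 = 2; E(K, 2) = 8.
C2: P2 ⊕ 8 = 15; E(K, 15) = 5.
C3: P3 ⊕ 5 = 12; E(K, 12) = 2.

C1 = 8, C2 = 5, C3 = 2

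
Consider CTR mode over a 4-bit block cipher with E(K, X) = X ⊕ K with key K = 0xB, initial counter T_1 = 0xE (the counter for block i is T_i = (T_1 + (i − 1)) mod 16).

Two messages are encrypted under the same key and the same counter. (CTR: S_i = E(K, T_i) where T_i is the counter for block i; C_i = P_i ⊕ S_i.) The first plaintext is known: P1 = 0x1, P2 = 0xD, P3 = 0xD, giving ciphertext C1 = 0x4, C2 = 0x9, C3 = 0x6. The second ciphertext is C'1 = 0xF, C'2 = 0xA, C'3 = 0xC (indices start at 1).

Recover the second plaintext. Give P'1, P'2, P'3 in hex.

In CTR with a reused counter, both messages share the same keystream S_i, so C_i ⊕ C'_i = P_i ⊕ P'_i and thus P'_i = P_i ⊕ C_i ⊕ C'_i.
P'1: 0x1 ⊕ 0x4 ⊕ 0xF = 0xA.
P'2: 0xD ⊕ 0x9 ⊕ 0xA = 0xE.
P'3: 0xD ⊕ 0x6 ⊕ 0xC = 0x7.

P'1 = 0xA, P'2 = 0xE, P'3 = 0x7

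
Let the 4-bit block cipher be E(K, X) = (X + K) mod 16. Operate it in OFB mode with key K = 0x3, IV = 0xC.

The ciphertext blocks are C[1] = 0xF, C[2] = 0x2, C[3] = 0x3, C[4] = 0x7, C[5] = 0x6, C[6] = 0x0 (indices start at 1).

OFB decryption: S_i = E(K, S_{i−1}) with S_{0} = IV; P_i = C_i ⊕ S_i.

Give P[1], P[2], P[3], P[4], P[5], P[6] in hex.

P[1]: S = E(K, 0xC) = 0xF; 0xF ⊕ 0xF = 0x0.
P[2]: S = E(K, 0xF) = 0x2; 0x2 ⊕ 0x2 = 0x0.
P[3]: S = E(K, 0x2) = 0x5; 0x3 ⊕ 0x5 = 0x6.
P[4]: S = E(K, 0x5) = 0x8; 0x7 ⊕ 0x8 = 0xF.
P[5]: S = E(K, 0x8) = 0xB; 0x6 ⊕ 0xB = 0xD.
P[6]: S = E(K, 0xB) = 0xE; 0x0 ⊕ 0xE = 0xE.

P[1] = 0x0, P[2] = 0x0, P[3] = 0x6, P[4] = 0xF, P[5] = 0xD, P[6] = 0xE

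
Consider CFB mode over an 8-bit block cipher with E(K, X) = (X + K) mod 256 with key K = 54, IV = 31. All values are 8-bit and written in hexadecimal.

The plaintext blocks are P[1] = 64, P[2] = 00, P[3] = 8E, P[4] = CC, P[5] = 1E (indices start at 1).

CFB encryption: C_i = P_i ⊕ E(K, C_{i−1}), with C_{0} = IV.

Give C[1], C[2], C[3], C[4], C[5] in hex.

C[1]: E(K, 31) = 85; 64 ⊕ 85 = E1.
C[2]: E(K, E1) = 35; 00 ⊕ 35 = 35.
C[3]: E(K, 35) = 89; 8E ⊕ 89 = 07.
C[4]: E(K, 07) = 5B; CC ⊕ 5B = 97.
C[5]: E(K, 97) = EB; 1E ⊕ EB = F5.

C[1] = E1, C[2] = 35, C[3] = 07, C[4] = 97, C[5] = F5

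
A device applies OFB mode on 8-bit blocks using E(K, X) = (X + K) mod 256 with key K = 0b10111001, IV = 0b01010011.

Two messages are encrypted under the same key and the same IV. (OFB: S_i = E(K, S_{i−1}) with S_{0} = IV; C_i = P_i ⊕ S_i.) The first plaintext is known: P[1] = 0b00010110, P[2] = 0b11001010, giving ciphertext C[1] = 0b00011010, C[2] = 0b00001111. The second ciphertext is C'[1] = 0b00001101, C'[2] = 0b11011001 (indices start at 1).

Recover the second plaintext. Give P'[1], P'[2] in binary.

P'[1] = 0b00000001, P'[2] = 0b00011100

In OFB with a reused IV, both messages share the same keystream S_i, so C_i ⊕ C'_i = P_i ⊕ P'_i and thus P'_i = P_i ⊕ C_i ⊕ C'_i.
P'[1]: 0b00010110 ⊕ 0b00011010 ⊕ 0b00001101 = 0b00000001.
P'[2]: 0b11001010 ⊕ 0b00001111 ⊕ 0b11011001 = 0b00011100.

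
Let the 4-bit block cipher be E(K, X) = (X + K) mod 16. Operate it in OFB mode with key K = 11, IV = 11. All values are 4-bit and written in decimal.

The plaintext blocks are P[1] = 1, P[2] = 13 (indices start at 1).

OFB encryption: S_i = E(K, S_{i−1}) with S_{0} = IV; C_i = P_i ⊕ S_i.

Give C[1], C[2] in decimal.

C[1] = 7, C[2] = 12

C[1]: S = E(K, 11) = 6; 1 ⊕ 6 = 7.
C[2]: S = E(K, 6) = 1; 13 ⊕ 1 = 12.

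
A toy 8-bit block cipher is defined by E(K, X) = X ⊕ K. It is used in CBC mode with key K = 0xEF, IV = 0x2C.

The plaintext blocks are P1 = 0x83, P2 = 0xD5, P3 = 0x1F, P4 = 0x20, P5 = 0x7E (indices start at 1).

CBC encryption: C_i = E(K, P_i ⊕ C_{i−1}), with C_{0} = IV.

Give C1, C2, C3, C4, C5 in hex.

C1 = 0x40, C2 = 0x7A, C3 = 0x8A, C4 = 0x45, C5 = 0xD4

C1: P1 ⊕ 0x2C = 0xAF; E(K, 0xAF) = 0x40.
C2: P2 ⊕ 0x40 = 0x95; E(K, 0x95) = 0x7A.
C3: P3 ⊕ 0x7A = 0x65; E(K, 0x65) = 0x8A.
C4: P4 ⊕ 0x8A = 0xAA; E(K, 0xAA) = 0x45.
C5: P5 ⊕ 0x45 = 0x3B; E(K, 0x3B) = 0xD4.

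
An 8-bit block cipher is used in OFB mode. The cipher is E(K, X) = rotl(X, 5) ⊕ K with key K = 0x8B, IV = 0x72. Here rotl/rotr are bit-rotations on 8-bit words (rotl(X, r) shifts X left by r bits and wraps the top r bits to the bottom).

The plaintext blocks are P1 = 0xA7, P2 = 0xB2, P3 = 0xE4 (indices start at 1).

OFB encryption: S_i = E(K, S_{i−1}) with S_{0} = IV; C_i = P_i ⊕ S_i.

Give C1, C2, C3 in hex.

C1 = 0x62, C2 = 0x81, C3 = 0x09

C1: S = E(K, 0x72) = 0xC5; 0xA7 ⊕ 0xC5 = 0x62.
C2: S = E(K, 0xC5) = 0x33; 0xB2 ⊕ 0x33 = 0x81.
C3: S = E(K, 0x33) = 0xED; 0xE4 ⊕ 0xED = 0x09.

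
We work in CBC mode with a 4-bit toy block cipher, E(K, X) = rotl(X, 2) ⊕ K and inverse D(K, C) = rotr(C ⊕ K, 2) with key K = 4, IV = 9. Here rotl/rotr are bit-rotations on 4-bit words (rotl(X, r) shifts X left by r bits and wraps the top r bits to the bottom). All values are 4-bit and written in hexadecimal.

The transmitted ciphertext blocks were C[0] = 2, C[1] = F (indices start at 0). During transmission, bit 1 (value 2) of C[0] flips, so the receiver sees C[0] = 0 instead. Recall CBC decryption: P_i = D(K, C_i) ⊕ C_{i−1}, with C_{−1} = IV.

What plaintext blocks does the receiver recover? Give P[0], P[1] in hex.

Only C[0] changed, to 0. In CBC, a change in C_i garbles P_i and flips the same bit in P_{i+1}. Decrypting the received ciphertext:
P[0]: D(K, 0) = 1; 1 ⊕ 9 = 8.
P[1]: D(K, F) = E; E ⊕ 0 = E.
Blocks that differ from the original plaintext: P[0], P[1].

P[0] = 8, P[1] = E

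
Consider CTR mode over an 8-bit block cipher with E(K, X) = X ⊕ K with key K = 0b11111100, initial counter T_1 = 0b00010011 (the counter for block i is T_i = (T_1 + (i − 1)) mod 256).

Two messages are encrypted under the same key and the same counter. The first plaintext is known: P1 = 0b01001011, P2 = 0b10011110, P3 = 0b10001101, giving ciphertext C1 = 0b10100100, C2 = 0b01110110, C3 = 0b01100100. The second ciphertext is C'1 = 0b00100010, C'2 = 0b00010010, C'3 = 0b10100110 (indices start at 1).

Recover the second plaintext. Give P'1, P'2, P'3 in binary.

In CTR with a reused counter, both messages share the same keystream S_i, so C_i ⊕ C'_i = P_i ⊕ P'_i and thus P'_i = P_i ⊕ C_i ⊕ C'_i.
P'1: 0b01001011 ⊕ 0b10100100 ⊕ 0b00100010 = 0b11001101.
P'2: 0b10011110 ⊕ 0b01110110 ⊕ 0b00010010 = 0b11111010.
P'3: 0b10001101 ⊕ 0b01100100 ⊕ 0b10100110 = 0b01001111.

P'1 = 0b11001101, P'2 = 0b11111010, P'3 = 0b01001111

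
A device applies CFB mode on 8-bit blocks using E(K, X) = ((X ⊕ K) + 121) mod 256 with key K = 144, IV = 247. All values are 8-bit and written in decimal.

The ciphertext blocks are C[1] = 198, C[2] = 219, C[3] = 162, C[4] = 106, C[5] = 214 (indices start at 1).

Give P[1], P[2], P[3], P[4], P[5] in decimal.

CFB decryption: P_i = C_i ⊕ E(K, C_{i−1}), with C_{0} = IV.
P[1]: E(K, 247) = 224; 198 ⊕ 224 = 38.
P[2]: E(K, 198) = 207; 219 ⊕ 207 = 20.
P[3]: E(K, 219) = 196; 162 ⊕ 196 = 102.
P[4]: E(K, 162) = 171; 106 ⊕ 171 = 193.
P[5]: E(K, 106) = 115; 214 ⊕ 115 = 165.

P[1] = 38, P[2] = 20, P[3] = 102, P[4] = 193, P[5] = 165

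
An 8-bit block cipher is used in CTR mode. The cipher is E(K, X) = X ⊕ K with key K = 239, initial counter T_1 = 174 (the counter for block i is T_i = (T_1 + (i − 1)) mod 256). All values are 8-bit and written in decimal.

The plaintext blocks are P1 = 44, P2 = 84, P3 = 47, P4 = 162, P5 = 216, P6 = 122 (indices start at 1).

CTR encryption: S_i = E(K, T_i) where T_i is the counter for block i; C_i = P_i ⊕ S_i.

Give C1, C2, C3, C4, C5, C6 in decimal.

C1: T = 174, S = E(K, T) = 65; 44 ⊕ 65 = 109.
C2: T = 175, S = E(K, T) = 64; 84 ⊕ 64 = 20.
C3: T = 176, S = E(K, T) = 95; 47 ⊕ 95 = 112.
C4: T = 177, S = E(K, T) = 94; 162 ⊕ 94 = 252.
C5: T = 178, S = E(K, T) = 93; 216 ⊕ 93 = 133.
C6: T = 179, S = E(K, T) = 92; 122 ⊕ 92 = 38.

C1 = 109, C2 = 20, C3 = 112, C4 = 252, C5 = 133, C6 = 38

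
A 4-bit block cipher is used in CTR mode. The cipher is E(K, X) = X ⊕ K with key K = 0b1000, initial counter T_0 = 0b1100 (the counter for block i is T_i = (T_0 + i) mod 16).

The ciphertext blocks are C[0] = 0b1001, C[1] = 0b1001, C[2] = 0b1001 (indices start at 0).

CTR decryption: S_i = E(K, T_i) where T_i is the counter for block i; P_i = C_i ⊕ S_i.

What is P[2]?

P[2] = 0b1111

P[2]: T = 0b1110, S = E(K, T) = 0b0110; 0b1001 ⊕ 0b0110 = 0b1111.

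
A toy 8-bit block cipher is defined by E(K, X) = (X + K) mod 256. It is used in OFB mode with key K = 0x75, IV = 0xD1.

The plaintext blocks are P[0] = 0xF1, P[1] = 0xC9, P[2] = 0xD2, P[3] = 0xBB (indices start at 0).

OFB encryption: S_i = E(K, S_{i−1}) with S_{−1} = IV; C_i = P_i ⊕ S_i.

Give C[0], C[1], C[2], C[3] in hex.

C[0]: S = E(K, 0xD1) = 0x46; 0xF1 ⊕ 0x46 = 0xB7.
C[1]: S = E(K, 0x46) = 0xBB; 0xC9 ⊕ 0xBB = 0x72.
C[2]: S = E(K, 0xBB) = 0x30; 0xD2 ⊕ 0x30 = 0xE2.
C[3]: S = E(K, 0x30) = 0xA5; 0xBB ⊕ 0xA5 = 0x1E.

C[0] = 0xB7, C[1] = 0x72, C[2] = 0xE2, C[3] = 0x1E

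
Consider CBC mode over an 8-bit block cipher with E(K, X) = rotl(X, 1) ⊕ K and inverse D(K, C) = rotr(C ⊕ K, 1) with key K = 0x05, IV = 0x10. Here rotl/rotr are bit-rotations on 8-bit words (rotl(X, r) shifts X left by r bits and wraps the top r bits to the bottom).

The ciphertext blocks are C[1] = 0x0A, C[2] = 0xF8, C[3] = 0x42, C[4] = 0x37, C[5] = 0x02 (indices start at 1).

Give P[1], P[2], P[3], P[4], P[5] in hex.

CBC decryption: P_i = D(K, C_i) ⊕ C_{i−1}, with C_{0} = IV.
P[1]: D(K, 0x0A) = 0x87; 0x87 ⊕ 0x10 = 0x97.
P[2]: D(K, 0xF8) = 0xFE; 0xFE ⊕ 0x0A = 0xF4.
P[3]: D(K, 0x42) = 0xA3; 0xA3 ⊕ 0xF8 = 0x5B.
P[4]: D(K, 0x37) = 0x19; 0x19 ⊕ 0x42 = 0x5B.
P[5]: D(K, 0x02) = 0x83; 0x83 ⊕ 0x37 = 0xB4.

P[1] = 0x97, P[2] = 0xF4, P[3] = 0x5B, P[4] = 0x5B, P[5] = 0xB4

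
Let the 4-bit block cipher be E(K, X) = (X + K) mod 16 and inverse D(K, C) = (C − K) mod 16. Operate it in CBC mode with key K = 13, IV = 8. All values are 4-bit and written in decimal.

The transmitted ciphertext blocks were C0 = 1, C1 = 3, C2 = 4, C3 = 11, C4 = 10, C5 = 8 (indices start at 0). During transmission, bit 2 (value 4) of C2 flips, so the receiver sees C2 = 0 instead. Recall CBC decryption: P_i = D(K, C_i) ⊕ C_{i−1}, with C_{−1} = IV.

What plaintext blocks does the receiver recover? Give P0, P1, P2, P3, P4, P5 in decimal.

P0 = 12, P1 = 7, P2 = 0, P3 = 14, P4 = 6, P5 = 1

Only C2 changed, to 0. In CBC, a change in C_i garbles P_i and flips the same bit in P_{i+1}. Decrypting the received ciphertext:
P0: D(K, 1) = 4; 4 ⊕ 8 = 12.
P1: D(K, 3) = 6; 6 ⊕ 1 = 7.
P2: D(K, 0) = 3; 3 ⊕ 3 = 0.
P3: D(K, 11) = 14; 14 ⊕ 0 = 14.
P4: D(K, 10) = 13; 13 ⊕ 11 = 6.
P5: D(K, 8) = 11; 11 ⊕ 10 = 1.
Blocks that differ from the original plaintext: P2, P3.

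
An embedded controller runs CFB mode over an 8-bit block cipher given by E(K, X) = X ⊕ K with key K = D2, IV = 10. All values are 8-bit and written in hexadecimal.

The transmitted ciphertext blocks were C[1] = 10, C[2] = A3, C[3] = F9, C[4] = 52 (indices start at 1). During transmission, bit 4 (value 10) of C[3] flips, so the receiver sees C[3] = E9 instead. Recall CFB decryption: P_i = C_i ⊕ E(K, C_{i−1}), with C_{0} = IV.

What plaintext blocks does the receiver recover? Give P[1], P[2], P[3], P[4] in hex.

Only C[3] changed, to E9. In CFB, a change in C_i flips the same bit in P_i and garbles P_{i+1}. Decrypting the received ciphertext:
P[1]: E(K, 10) = C2; 10 ⊕ C2 = D2.
P[2]: E(K, 10) = C2; A3 ⊕ C2 = 61.
P[3]: E(K, A3) = 71; E9 ⊕ 71 = 98.
P[4]: E(K, E9) = 3B; 52 ⊕ 3B = 69.
Blocks that differ from the original plaintext: P[3], P[4].

P[1] = D2, P[2] = 61, P[3] = 98, P[4] = 69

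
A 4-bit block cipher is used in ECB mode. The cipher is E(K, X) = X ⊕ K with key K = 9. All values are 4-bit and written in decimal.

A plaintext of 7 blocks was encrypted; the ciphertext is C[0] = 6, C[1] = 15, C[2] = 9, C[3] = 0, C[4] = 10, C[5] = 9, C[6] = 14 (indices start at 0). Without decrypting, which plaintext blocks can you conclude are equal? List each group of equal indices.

P[2] = P[5]

ECB encrypts each block independently with the same key, so equal ciphertext blocks imply equal plaintext blocks.
C[2] = C[5] = 9, so P[2] = P[5].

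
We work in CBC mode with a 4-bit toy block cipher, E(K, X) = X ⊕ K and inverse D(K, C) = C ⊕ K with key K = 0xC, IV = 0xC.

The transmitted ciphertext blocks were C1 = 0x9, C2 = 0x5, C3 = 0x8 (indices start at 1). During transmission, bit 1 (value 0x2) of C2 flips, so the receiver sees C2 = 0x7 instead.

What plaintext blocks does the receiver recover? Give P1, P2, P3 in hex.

CBC decryption: P_i = D(K, C_i) ⊕ C_{i−1}, with C_{0} = IV.
Only C2 changed, to 0x7. In CBC, a change in C_i garbles P_i and flips the same bit in P_{i+1}. Decrypting the received ciphertext:
P1: D(K, 0x9) = 0x5; 0x5 ⊕ 0xC = 0x9.
P2: D(K, 0x7) = 0xB; 0xB ⊕ 0x9 = 0x2.
P3: D(K, 0x8) = 0x4; 0x4 ⊕ 0x7 = 0x3.
Blocks that differ from the original plaintext: P2, P3.

P1 = 0x9, P2 = 0x2, P3 = 0x3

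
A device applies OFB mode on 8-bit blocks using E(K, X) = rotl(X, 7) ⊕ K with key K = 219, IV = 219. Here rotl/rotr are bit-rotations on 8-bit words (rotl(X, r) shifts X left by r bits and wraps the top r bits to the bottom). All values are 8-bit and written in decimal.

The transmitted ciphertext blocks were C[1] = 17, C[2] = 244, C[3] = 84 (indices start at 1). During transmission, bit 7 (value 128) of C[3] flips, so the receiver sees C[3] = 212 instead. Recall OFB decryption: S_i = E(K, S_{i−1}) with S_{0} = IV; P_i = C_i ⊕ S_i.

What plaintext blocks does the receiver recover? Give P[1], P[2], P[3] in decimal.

P[1] = 39, P[2] = 52, P[3] = 111

Only C[3] changed, to 212. In OFB, a change in C_i flips the same bit in P_i only; the keystream is unaffected. Decrypting the received ciphertext:
P[1]: S = E(K, 219) = 54; 17 ⊕ 54 = 39.
P[2]: S = E(K, 54) = 192; 244 ⊕ 192 = 52.
P[3]: S = E(K, 192) = 187; 212 ⊕ 187 = 111.
Blocks that differ from the original plaintext: P[3].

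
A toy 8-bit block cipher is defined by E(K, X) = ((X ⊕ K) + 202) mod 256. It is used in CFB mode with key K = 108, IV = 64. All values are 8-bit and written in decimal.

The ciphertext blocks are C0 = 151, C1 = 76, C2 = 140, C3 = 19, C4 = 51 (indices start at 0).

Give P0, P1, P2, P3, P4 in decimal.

P0 = 97, P1 = 137, P2 = 102, P3 = 185, P4 = 122

CFB decryption: P_i = C_i ⊕ E(K, C_{i−1}), with C_{−1} = IV.
P0: E(K, 64) = 246; 151 ⊕ 246 = 97.
P1: E(K, 151) = 197; 76 ⊕ 197 = 137.
P2: E(K, 76) = 234; 140 ⊕ 234 = 102.
P3: E(K, 140) = 170; 19 ⊕ 170 = 185.
P4: E(K, 19) = 73; 51 ⊕ 73 = 122.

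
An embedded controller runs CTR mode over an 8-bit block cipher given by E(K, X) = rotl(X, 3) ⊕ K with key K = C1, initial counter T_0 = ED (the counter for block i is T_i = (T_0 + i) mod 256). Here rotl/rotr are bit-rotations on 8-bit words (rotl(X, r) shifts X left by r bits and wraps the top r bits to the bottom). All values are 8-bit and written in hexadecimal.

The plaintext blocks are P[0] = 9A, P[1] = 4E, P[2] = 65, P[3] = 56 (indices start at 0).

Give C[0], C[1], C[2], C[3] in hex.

C[0] = 34, C[1] = F8, C[2] = DB, C[3] = 10

CTR encryption: S_i = E(K, T_i) where T_i is the counter for block i; C_i = P_i ⊕ S_i.
C[0]: T = ED, S = E(K, T) = AE; 9A ⊕ AE = 34.
C[1]: T = EE, S = E(K, T) = B6; 4E ⊕ B6 = F8.
C[2]: T = EF, S = E(K, T) = BE; 65 ⊕ BE = DB.
C[3]: T = F0, S = E(K, T) = 46; 56 ⊕ 46 = 10.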